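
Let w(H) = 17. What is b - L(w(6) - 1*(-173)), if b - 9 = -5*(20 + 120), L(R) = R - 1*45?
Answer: -836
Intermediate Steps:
L(R) = -45 + R (L(R) = R - 45 = -45 + R)
b = -691 (b = 9 - 5*(20 + 120) = 9 - 5*140 = 9 - 700 = -691)
b - L(w(6) - 1*(-173)) = -691 - (-45 + (17 - 1*(-173))) = -691 - (-45 + (17 + 173)) = -691 - (-45 + 190) = -691 - 1*145 = -691 - 145 = -836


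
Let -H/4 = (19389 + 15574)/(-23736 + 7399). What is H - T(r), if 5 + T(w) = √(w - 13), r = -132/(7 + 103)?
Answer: 221537/16337 - I*√355/5 ≈ 13.56 - 3.7683*I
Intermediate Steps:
H = 139852/16337 (H = -4*(19389 + 15574)/(-23736 + 7399) = -139852/(-16337) = -139852*(-1)/16337 = -4*(-34963/16337) = 139852/16337 ≈ 8.5604)
r = -6/5 (r = -132/110 = -132*1/110 = -6/5 ≈ -1.2000)
T(w) = -5 + √(-13 + w) (T(w) = -5 + √(w - 13) = -5 + √(-13 + w))
H - T(r) = 139852/16337 - (-5 + √(-13 - 6/5)) = 139852/16337 - (-5 + √(-71/5)) = 139852/16337 - (-5 + I*√355/5) = 139852/16337 + (5 - I*√355/5) = 221537/16337 - I*√355/5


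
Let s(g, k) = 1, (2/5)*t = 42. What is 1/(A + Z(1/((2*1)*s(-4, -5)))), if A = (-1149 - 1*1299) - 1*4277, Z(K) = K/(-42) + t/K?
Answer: -84/547261 ≈ -0.00015349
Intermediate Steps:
t = 105 (t = (5/2)*42 = 105)
Z(K) = 105/K - K/42 (Z(K) = K/(-42) + 105/K = K*(-1/42) + 105/K = -K/42 + 105/K = 105/K - K/42)
A = -6725 (A = (-1149 - 1299) - 4277 = -2448 - 4277 = -6725)
1/(A + Z(1/((2*1)*s(-4, -5)))) = 1/(-6725 + (105/(1/((2*1)*1)) - 1/(42*((2*1)*1)))) = 1/(-6725 + (105/(1/(2*1)) - 1/(42*(2*1)))) = 1/(-6725 + (105/(1/2) - 1/42/2)) = 1/(-6725 + (105/(½) - 1/42*½)) = 1/(-6725 + (105*2 - 1/84)) = 1/(-6725 + (210 - 1/84)) = 1/(-6725 + 17639/84) = 1/(-547261/84) = -84/547261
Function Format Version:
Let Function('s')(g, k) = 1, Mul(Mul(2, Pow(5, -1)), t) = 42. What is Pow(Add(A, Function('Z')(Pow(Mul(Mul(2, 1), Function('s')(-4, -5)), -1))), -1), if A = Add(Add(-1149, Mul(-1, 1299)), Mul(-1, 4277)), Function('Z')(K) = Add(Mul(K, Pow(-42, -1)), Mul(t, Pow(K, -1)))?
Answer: Rational(-84, 547261) ≈ -0.00015349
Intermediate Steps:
t = 105 (t = Mul(Rational(5, 2), 42) = 105)
Function('Z')(K) = Add(Mul(105, Pow(K, -1)), Mul(Rational(-1, 42), K)) (Function('Z')(K) = Add(Mul(K, Pow(-42, -1)), Mul(105, Pow(K, -1))) = Add(Mul(K, Rational(-1, 42)), Mul(105, Pow(K, -1))) = Add(Mul(Rational(-1, 42), K), Mul(105, Pow(K, -1))) = Add(Mul(105, Pow(K, -1)), Mul(Rational(-1, 42), K)))
A = -6725 (A = Add(Add(-1149, -1299), -4277) = Add(-2448, -4277) = -6725)
Pow(Add(A, Function('Z')(Pow(Mul(Mul(2, 1), Function('s')(-4, -5)), -1))), -1) = Pow(Add(-6725, Add(Mul(105, Pow(Pow(Mul(Mul(2, 1), 1), -1), -1)), Mul(Rational(-1, 42), Pow(Mul(Mul(2, 1), 1), -1)))), -1) = Pow(Add(-6725, Add(Mul(105, Pow(Pow(Mul(2, 1), -1), -1)), Mul(Rational(-1, 42), Pow(Mul(2, 1), -1)))), -1) = Pow(Add(-6725, Add(Mul(105, Pow(Pow(2, -1), -1)), Mul(Rational(-1, 42), Pow(2, -1)))), -1) = Pow(Add(-6725, Add(Mul(105, Pow(Rational(1, 2), -1)), Mul(Rational(-1, 42), Rational(1, 2)))), -1) = Pow(Add(-6725, Add(Mul(105, 2), Rational(-1, 84))), -1) = Pow(Add(-6725, Add(210, Rational(-1, 84))), -1) = Pow(Add(-6725, Rational(17639, 84)), -1) = Pow(Rational(-547261, 84), -1) = Rational(-84, 547261)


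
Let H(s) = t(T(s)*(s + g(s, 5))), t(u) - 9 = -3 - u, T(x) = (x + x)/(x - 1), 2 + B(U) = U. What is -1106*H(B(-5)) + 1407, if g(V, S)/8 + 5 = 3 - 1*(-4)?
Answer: 24381/2 ≈ 12191.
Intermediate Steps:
g(V, S) = 16 (g(V, S) = -40 + 8*(3 - 1*(-4)) = -40 + 8*(3 + 4) = -40 + 8*7 = -40 + 56 = 16)
B(U) = -2 + U
T(x) = 2*x/(-1 + x) (T(x) = (2*x)/(-1 + x) = 2*x/(-1 + x))
t(u) = 6 - u (t(u) = 9 + (-3 - u) = 6 - u)
H(s) = 6 - 2*s*(16 + s)/(-1 + s) (H(s) = 6 - 2*s/(-1 + s)*(s + 16) = 6 - 2*s/(-1 + s)*(16 + s) = 6 - 2*s*(16 + s)/(-1 + s))
-1106*H(B(-5)) + 1407 = -2212*(-3 + 3*(-2 - 5) - (-2 - 5)*(16 + (-2 - 5)))/(-1 + (-2 - 5)) + 1407 = -2212*(-3 + 3*(-7) - 1*(-7)*(16 - 7))/(-1 - 7) + 1407 = -2212*(-3 - 21 - 1*(-7)*9)/(-8) + 1407 = -2212*(-1)*(-3 - 21 + 63)/8 + 1407 = -2212*(-1)*39/8 + 1407 = -1106*(-39/4) + 1407 = 21567/2 + 1407 = 24381/2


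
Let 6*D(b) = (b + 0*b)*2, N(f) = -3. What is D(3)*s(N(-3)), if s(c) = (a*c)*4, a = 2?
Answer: -24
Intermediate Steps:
s(c) = 8*c (s(c) = (2*c)*4 = 8*c)
D(b) = b/3 (D(b) = ((b + 0*b)*2)/6 = ((b + 0)*2)/6 = (b*2)/6 = (2*b)/6 = b/3)
D(3)*s(N(-3)) = ((1/3)*3)*(8*(-3)) = 1*(-24) = -24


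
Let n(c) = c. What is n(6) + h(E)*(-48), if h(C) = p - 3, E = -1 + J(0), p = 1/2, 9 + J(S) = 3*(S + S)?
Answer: 126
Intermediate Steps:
J(S) = -9 + 6*S (J(S) = -9 + 3*(S + S) = -9 + 3*(2*S) = -9 + 6*S)
p = 1/2 (p = 1*(1/2) = 1/2 ≈ 0.50000)
E = -10 (E = -1 + (-9 + 6*0) = -1 + (-9 + 0) = -1 - 9 = -10)
h(C) = -5/2 (h(C) = 1/2 - 3 = -5/2)
n(6) + h(E)*(-48) = 6 - 5/2*(-48) = 6 + 120 = 126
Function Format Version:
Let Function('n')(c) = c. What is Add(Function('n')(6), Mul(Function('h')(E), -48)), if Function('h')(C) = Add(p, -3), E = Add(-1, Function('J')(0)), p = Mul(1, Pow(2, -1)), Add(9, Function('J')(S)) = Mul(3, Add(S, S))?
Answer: 126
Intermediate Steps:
Function('J')(S) = Add(-9, Mul(6, S)) (Function('J')(S) = Add(-9, Mul(3, Add(S, S))) = Add(-9, Mul(3, Mul(2, S))) = Add(-9, Mul(6, S)))
p = Rational(1, 2) (p = Mul(1, Rational(1, 2)) = Rational(1, 2) ≈ 0.50000)
E = -10 (E = Add(-1, Add(-9, Mul(6, 0))) = Add(-1, Add(-9, 0)) = Add(-1, -9) = -10)
Function('h')(C) = Rational(-5, 2) (Function('h')(C) = Add(Rational(1, 2), -3) = Rational(-5, 2))
Add(Function('n')(6), Mul(Function('h')(E), -48)) = Add(6, Mul(Rational(-5, 2), -48)) = Add(6, 120) = 126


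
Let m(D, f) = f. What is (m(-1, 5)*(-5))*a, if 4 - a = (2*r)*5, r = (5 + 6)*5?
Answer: 13650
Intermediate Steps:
r = 55 (r = 11*5 = 55)
a = -546 (a = 4 - 2*55*5 = 4 - 110*5 = 4 - 1*550 = 4 - 550 = -546)
(m(-1, 5)*(-5))*a = (5*(-5))*(-546) = -25*(-546) = 13650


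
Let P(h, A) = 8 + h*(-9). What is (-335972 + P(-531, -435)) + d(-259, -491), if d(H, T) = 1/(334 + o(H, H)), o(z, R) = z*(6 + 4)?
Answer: -747153361/2256 ≈ -3.3119e+5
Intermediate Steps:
P(h, A) = 8 - 9*h
o(z, R) = 10*z (o(z, R) = z*10 = 10*z)
d(H, T) = 1/(334 + 10*H)
(-335972 + P(-531, -435)) + d(-259, -491) = (-335972 + (8 - 9*(-531))) + 1/(2*(167 + 5*(-259))) = (-335972 + (8 + 4779)) + 1/(2*(167 - 1295)) = (-335972 + 4787) + (½)/(-1128) = -331185 + (½)*(-1/1128) = -331185 - 1/2256 = -747153361/2256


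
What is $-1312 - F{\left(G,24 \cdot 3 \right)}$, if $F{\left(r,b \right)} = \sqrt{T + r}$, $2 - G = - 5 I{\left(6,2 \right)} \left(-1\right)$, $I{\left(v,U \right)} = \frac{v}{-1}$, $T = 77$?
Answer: $-1312 - \sqrt{109} \approx -1322.4$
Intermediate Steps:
$I{\left(v,U \right)} = - v$ ($I{\left(v,U \right)} = v \left(-1\right) = - v$)
$G = 32$ ($G = 2 - - 5 \left(\left(-1\right) 6\right) \left(-1\right) = 2 - \left(-5\right) \left(-6\right) \left(-1\right) = 2 - 30 \left(-1\right) = 2 - -30 = 2 + 30 = 32$)
$F{\left(r,b \right)} = \sqrt{77 + r}$
$-1312 - F{\left(G,24 \cdot 3 \right)} = -1312 - \sqrt{77 + 32} = -1312 - \sqrt{109}$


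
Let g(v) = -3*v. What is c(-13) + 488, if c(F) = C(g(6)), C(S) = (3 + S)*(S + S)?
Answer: 1028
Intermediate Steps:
C(S) = 2*S*(3 + S) (C(S) = (3 + S)*(2*S) = 2*S*(3 + S))
c(F) = 540 (c(F) = 2*(-3*6)*(3 - 3*6) = 2*(-18)*(3 - 18) = 2*(-18)*(-15) = 540)
c(-13) + 488 = 540 + 488 = 1028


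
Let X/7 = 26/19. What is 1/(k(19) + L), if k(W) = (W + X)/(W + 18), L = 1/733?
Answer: 515299/398722 ≈ 1.2924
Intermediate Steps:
X = 182/19 (X = 7*(26/19) = 182/19 ≈ 9.5789)
L = 1/733 ≈ 0.0013643
k(W) = (182/19 + W)/(18 + W) (k(W) = (W + 182/19)/(W + 18) = (182/19 + W)/(18 + W))
1/(k(19) + L) = 1/((182/19 + 19)/(18 + 19) + 1/733) = 1/((543/19)/37 + 1/733) = 1/((1/37)*(543/19) + 1/733) = 1/(543/703 + 1/733) = 1/(398722/515299) = 515299/398722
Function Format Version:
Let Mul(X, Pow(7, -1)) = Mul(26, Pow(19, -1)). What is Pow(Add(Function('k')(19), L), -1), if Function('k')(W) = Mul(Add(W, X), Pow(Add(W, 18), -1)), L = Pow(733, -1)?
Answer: Rational(515299, 398722) ≈ 1.2924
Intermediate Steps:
X = Rational(182, 19) (X = Mul(7, Mul(26, Pow(19, -1))) = Mul(7, Mul(26, Rational(1, 19))) = Mul(7, Rational(26, 19)) = Rational(182, 19) ≈ 9.5789)
L = Rational(1, 733) ≈ 0.0013643
Function('k')(W) = Mul(Pow(Add(18, W), -1), Add(Rational(182, 19), W)) (Function('k')(W) = Mul(Add(W, Rational(182, 19)), Pow(Add(W, 18), -1)) = Mul(Add(Rational(182, 19), W), Pow(Add(18, W), -1)) = Mul(Pow(Add(18, W), -1), Add(Rational(182, 19), W)))
Pow(Add(Function('k')(19), L), -1) = Pow(Add(Mul(Pow(Add(18, 19), -1), Add(Rational(182, 19), 19)), Rational(1, 733)), -1) = Pow(Add(Mul(Pow(37, -1), Rational(543, 19)), Rational(1, 733)), -1) = Pow(Add(Mul(Rational(1, 37), Rational(543, 19)), Rational(1, 733)), -1) = Pow(Add(Rational(543, 703), Rational(1, 733)), -1) = Pow(Rational(398722, 515299), -1) = Rational(515299, 398722)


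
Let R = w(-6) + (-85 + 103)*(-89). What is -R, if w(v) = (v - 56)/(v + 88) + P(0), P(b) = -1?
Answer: 65754/41 ≈ 1603.8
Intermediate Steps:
w(v) = -1 + (-56 + v)/(88 + v) (w(v) = (v - 56)/(v + 88) - 1 = (-56 + v)/(88 + v) - 1 = -1 + (-56 + v)/(88 + v))
R = -65754/41 (R = -144/(88 - 6) + (-85 + 103)*(-89) = -144/82 + 18*(-89) = -144*1/82 - 1602 = -72/41 - 1602 = -65754/41 ≈ -1603.8)
-R = -1*(-65754/41) = 65754/41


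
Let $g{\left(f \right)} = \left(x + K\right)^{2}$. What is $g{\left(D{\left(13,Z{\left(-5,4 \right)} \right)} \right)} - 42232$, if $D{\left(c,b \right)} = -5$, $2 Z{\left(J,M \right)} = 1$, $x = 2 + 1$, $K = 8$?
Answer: $-42111$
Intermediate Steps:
$x = 3$
$Z{\left(J,M \right)} = \frac{1}{2}$ ($Z{\left(J,M \right)} = \frac{1}{2} \cdot 1 = \frac{1}{2}$)
$g{\left(f \right)} = 121$ ($g{\left(f \right)} = \left(3 + 8\right)^{2} = 11^{2} = 121$)
$g{\left(D{\left(13,Z{\left(-5,4 \right)} \right)} \right)} - 42232 = 121 - 42232 = -42111$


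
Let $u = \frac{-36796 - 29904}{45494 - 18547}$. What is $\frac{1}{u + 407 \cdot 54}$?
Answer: $\frac{26947}{592174466} \approx 4.5505 \cdot 10^{-5}$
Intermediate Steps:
$u = - \frac{66700}{26947} \approx -2.4752$
$\frac{1}{u + 407 \cdot 54} = \frac{1}{- \frac{66700}{26947} + 407 \cdot 54} = \frac{1}{- \frac{66700}{26947} + 21978} = \frac{1}{\frac{592174466}{26947}} = \frac{26947}{592174466}$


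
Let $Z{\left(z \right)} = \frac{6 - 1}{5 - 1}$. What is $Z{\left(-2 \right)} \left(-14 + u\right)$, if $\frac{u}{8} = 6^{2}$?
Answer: $\frac{685}{2} \approx 342.5$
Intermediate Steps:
$Z{\left(z \right)} = \frac{5}{4}$
$u = 288$ ($u = 8 \cdot 6^{2} = 8 \cdot 36 = 288$)
$Z{\left(-2 \right)} \left(-14 + u\right) = \frac{5 \left(-14 + 288\right)}{4} = \frac{5}{4} \cdot 274 = \frac{685}{2}$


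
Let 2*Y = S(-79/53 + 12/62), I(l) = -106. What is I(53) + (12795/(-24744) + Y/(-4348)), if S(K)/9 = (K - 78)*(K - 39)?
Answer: -2657978814010959/24202115167624 ≈ -109.82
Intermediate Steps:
S(K) = 9*(-78 + K)*(-39 + K) (S(K) = 9*((K - 78)*(K - 39)) = 9*((-78 + K)*(-39 + K)) = 9*(-78 + K)*(-39 + K))
Y = 38816591760/2699449 (Y = (27378 - 1053*(-79/53 + 12/62) + 9*(-79/53 + 12/62)²)/2 = (27378 - 1053*(-79*1/53 + 12*(1/62)) + 9*(-79*1/53 + 12*(1/62))²)/2 = (27378 - 1053*(-79/53 + 6/31) + 9*(-79/53 + 6/31)²)/2 = (27378 - 1053*(-2131/1643) + 9*(-2131/1643)²)/2 = (27378 + 2243943/1643 + 9*(4541161/2699449))/2 = (27378 + 2243943/1643 + 40870449/2699449)/2 = (½)*(77633183520/2699449) = 38816591760/2699449 ≈ 14379.)
I(53) + (12795/(-24744) + Y/(-4348)) = -106 + (12795/(-24744) + (38816591760/2699449)/(-4348)) = -106 + (12795*(-1/24744) + (38816591760/2699449)*(-1/4348)) = -106 + (-4265/8248 - 9704147940/2934301063) = -106 - 92554606242815/24202115167624 = -2657978814010959/24202115167624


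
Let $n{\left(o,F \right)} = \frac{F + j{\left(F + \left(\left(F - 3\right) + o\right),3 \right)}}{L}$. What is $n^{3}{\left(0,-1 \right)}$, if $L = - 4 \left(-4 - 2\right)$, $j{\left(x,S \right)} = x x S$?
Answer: $\frac{50653}{1728} \approx 29.313$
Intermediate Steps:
$j{\left(x,S \right)} = S x^{2}$ ($j{\left(x,S \right)} = x^{2} S = S x^{2}$)
$L = 24$ ($L = \left(-4\right) \left(-6\right) = 24$)
$n{\left(o,F \right)} = \frac{\left(-3 + o + 2 F\right)^{2}}{8} + \frac{F}{24}$ ($n{\left(o,F \right)} = \frac{F + 3 \left(F + \left(\left(F - 3\right) + o\right)\right)^{2}}{24} = \left(F + 3 \left(F + \left(\left(-3 + F\right) + o\right)\right)^{2}\right) \frac{1}{24} = \left(F + 3 \left(F + \left(-3 + F + o\right)\right)^{2}\right) \frac{1}{24} = \left(F + 3 \left(-3 + o + 2 F\right)^{2}\right) \frac{1}{24} = \frac{\left(-3 + o + 2 F\right)^{2}}{8} + \frac{F}{24}$)
$n^{3}{\left(0,-1 \right)} = \left(\frac{\left(-3 + 0 + 2 \left(-1\right)\right)^{2}}{8} + \frac{1}{24} \left(-1\right)\right)^{3} = \left(\frac{\left(-3 + 0 - 2\right)^{2}}{8} - \frac{1}{24}\right)^{3} = \left(\frac{\left(-5\right)^{2}}{8} - \frac{1}{24}\right)^{3} = \left(\frac{1}{8} \cdot 25 - \frac{1}{24}\right)^{3} = \left(\frac{25}{8} - \frac{1}{24}\right)^{3} = \left(\frac{37}{12}\right)^{3} = \frac{50653}{1728}$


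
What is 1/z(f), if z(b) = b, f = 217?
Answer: 1/217 ≈ 0.0046083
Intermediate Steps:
1/z(f) = 1/217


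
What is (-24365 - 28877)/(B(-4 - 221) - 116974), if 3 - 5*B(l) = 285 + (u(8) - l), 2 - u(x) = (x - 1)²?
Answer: 26621/58533 ≈ 0.45480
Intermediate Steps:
u(x) = 2 - (-1 + x)² (u(x) = 2 - (x - 1)² = 2 - (-1 + x)²)
B(l) = -47 + l/5 (B(l) = ⅗ - (285 + ((2 - (-1 + 8)²) - l))/5 = ⅗ - (285 + ((2 - 1*7²) - l))/5 = ⅗ - (285 + ((2 - 1*49) - l))/5 = ⅗ - (285 + ((2 - 49) - l))/5 = ⅗ - (285 + (-47 - l))/5 = ⅗ - (238 - l)/5 = ⅗ + (-238/5 + l/5) = -47 + l/5)
(-24365 - 28877)/(B(-4 - 221) - 116974) = (-24365 - 28877)/((-47 + (-4 - 221)/5) - 116974) = -53242/((-47 + (⅕)*(-225)) - 116974) = -53242/((-47 - 45) - 116974) = -53242/(-92 - 116974) = -53242/(-117066) = -53242*(-1/117066) = 26621/58533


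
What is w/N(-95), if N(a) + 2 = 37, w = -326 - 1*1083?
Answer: -1409/35 ≈ -40.257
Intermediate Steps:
w = -1409 (w = -326 - 1083 = -1409)
N(a) = 35 (N(a) = -2 + 37 = 35)
w/N(-95) = -1409/35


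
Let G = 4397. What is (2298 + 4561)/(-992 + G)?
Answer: 6859/3405 ≈ 2.0144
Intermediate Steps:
(2298 + 4561)/(-992 + G) = (2298 + 4561)/(-992 + 4397) = 6859/3405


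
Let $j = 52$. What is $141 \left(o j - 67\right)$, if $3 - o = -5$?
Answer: $49209$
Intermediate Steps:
$o = 8$ ($o = 3 - -5 = 3 + 5 = 8$)
$141 \left(o j - 67\right) = 141 \left(8 \cdot 52 - 67\right) = 141 \left(416 - 67\right) = 141 \cdot 349 = 49209$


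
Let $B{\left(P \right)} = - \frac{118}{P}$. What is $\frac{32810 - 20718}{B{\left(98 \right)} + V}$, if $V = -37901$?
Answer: $- \frac{148127}{464302} \approx -0.31903$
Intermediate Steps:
$\frac{32810 - 20718}{B{\left(98 \right)} + V} = \frac{32810 - 20718}{- \frac{118}{98} - 37901} = \frac{12092}{\left(-118\right) \frac{1}{98} - 37901} = \frac{12092}{- \frac{59}{49} - 37901} = \frac{12092}{- \frac{1857208}{49}} = 12092 \left(- \frac{49}{1857208}\right) = - \frac{148127}{464302}$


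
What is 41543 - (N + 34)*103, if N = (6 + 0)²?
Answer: 34333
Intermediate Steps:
N = 36 (N = 6² = 36)
41543 - (N + 34)*103 = 41543 - (36 + 34)*103 = 41543 - 70*103 = 41543 - 1*7210 = 41543 - 7210 = 34333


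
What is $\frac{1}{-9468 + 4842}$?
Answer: $- \frac{1}{4626} \approx -0.00021617$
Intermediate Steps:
$\frac{1}{-9468 + 4842} = \frac{1}{-4626} = - \frac{1}{4626}$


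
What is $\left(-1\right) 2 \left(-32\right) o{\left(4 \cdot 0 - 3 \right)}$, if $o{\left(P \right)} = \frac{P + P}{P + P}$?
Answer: $64$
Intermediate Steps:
$o{\left(P \right)} = 1$ ($o{\left(P \right)} = \frac{2 P}{2 P} = 2 P \frac{1}{2 P} = 1$)
$\left(-1\right) 2 \left(-32\right) o{\left(4 \cdot 0 - 3 \right)} = \left(-1\right) 2 \left(-32\right) 1 = \left(-2\right) \left(-32\right) 1 = 64 \cdot 1 = 64$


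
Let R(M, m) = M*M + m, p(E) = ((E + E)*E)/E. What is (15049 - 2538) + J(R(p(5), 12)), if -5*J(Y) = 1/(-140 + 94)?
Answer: 2877531/230 ≈ 12511.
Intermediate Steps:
p(E) = 2*E (p(E) = ((2*E)*E)/E = (2*E²)/E = 2*E)
R(M, m) = m + M² (R(M, m) = M² + m = m + M²)
J(Y) = 1/230 (J(Y) = -1/(5*(-140 + 94)) = -⅕/(-46) = -⅕*(-1/46) = 1/230)
(15049 - 2538) + J(R(p(5), 12)) = (15049 - 2538) + 1/230 = 12511 + 1/230 = 2877531/230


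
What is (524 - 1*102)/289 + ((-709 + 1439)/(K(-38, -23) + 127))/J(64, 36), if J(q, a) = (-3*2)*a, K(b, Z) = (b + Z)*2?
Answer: 24479/31212 ≈ 0.78428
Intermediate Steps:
K(b, Z) = 2*Z + 2*b (K(b, Z) = (Z + b)*2 = 2*Z + 2*b)
J(q, a) = -6*a
(524 - 1*102)/289 + ((-709 + 1439)/(K(-38, -23) + 127))/J(64, 36) = (524 - 1*102)/289 + ((-709 + 1439)/((2*(-23) + 2*(-38)) + 127))/((-6*36)) = (524 - 102)*(1/289) + (730/((-46 - 76) + 127))/(-216) = 422*(1/289) + (730/(-122 + 127))*(-1/216) = 422/289 + (730/5)*(-1/216) = 422/289 + (730*(⅕))*(-1/216) = 422/289 + 146*(-1/216) = 422/289 - 73/108 = 24479/31212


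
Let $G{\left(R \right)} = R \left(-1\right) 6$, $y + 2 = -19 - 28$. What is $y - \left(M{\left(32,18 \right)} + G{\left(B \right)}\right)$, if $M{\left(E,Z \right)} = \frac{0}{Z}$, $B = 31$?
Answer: $137$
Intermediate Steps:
$M{\left(E,Z \right)} = 0$
$y = -49$ ($y = -2 - 47 = -49$)
$G{\left(R \right)} = - 6 R$ ($G{\left(R \right)} = - R 6 = - 6 R$)
$y - \left(M{\left(32,18 \right)} + G{\left(B \right)}\right) = -49 - \left(0 - 186\right) = -49 - -186 = -49 + 186 = 137$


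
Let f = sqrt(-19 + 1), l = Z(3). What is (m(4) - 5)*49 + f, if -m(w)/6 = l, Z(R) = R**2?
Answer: -2891 + 3*I*sqrt(2) ≈ -2891.0 + 4.2426*I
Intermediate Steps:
l = 9 (l = 3**2 = 9)
m(w) = -54 (m(w) = -6*9 = -54)
f = 3*I*sqrt(2) (f = sqrt(-18) = 3*I*sqrt(2) ≈ 4.2426*I)
(m(4) - 5)*49 + f = (-54 - 5)*49 + 3*I*sqrt(2) = -59*49 + 3*I*sqrt(2) = -2891 + 3*I*sqrt(2)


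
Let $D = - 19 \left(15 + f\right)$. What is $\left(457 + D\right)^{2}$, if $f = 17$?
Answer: $22801$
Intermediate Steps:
$D = -608$ ($D = - 19 \left(15 + 17\right) = \left(-19\right) 32 = -608$)
$\left(457 + D\right)^{2} = \left(457 - 608\right)^{2} = \left(-151\right)^{2} = 22801$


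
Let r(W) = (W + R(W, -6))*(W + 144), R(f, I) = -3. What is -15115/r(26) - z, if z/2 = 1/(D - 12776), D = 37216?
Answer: -18470921/4778020 ≈ -3.8658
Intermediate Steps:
z = 1/12220 (z = 2/(37216 - 12776) = 2/24440 = 2*(1/24440) = 1/12220 ≈ 8.1833e-5)
r(W) = (-3 + W)*(144 + W) (r(W) = (W - 3)*(W + 144) = (-3 + W)*(144 + W))
-15115/r(26) - z = -15115/(-432 + 26**2 + 141*26) - 1*1/12220 = -15115/(-432 + 676 + 3666) - 1/12220 = -15115/3910 - 1/12220 = -15115*1/3910 - 1/12220 = -3023/782 - 1/12220 = -18470921/4778020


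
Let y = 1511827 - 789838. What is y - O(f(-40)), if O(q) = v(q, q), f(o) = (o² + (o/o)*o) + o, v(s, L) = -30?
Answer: 722019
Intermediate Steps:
f(o) = o² + 2*o (f(o) = (o² + 1*o) + o = (o² + o) + o = (o + o²) + o = o² + 2*o)
O(q) = -30
y = 721989
y - O(f(-40)) = 721989 - 1*(-30) = 721989 + 30 = 722019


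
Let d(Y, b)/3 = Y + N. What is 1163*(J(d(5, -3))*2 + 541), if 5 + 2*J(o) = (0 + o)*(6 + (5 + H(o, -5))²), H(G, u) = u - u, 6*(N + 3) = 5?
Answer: 1859637/2 ≈ 9.2982e+5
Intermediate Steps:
N = -13/6 (N = -3 + (⅙)*5 = -3 + ⅚ = -13/6 ≈ -2.1667)
H(G, u) = 0
d(Y, b) = -13/2 + 3*Y (d(Y, b) = 3*(Y - 13/6) = 3*(-13/6 + Y) = -13/2 + 3*Y)
J(o) = -5/2 + 31*o/2 (J(o) = -5/2 + ((0 + o)*(6 + (5 + 0)²))/2 = -5/2 + (o*(6 + 5²))/2 = -5/2 + (o*(6 + 25))/2 = -5/2 + (o*31)/2 = -5/2 + (31*o)/2 = -5/2 + 31*o/2)
1163*(J(d(5, -3))*2 + 541) = 1163*((-5/2 + 31*(-13/2 + 3*5)/2)*2 + 541) = 1163*((-5/2 + 31*(-13/2 + 15)/2)*2 + 541) = 1163*((-5/2 + (31/2)*(17/2))*2 + 541) = 1163*((-5/2 + 527/4)*2 + 541) = 1163*((517/4)*2 + 541) = 1163*(517/2 + 541) = 1163*(1599/2) = 1859637/2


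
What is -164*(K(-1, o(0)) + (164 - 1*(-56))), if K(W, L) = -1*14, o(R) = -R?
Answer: -33784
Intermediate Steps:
K(W, L) = -14
-164*(K(-1, o(0)) + (164 - 1*(-56))) = -164*(-14 + (164 - 1*(-56))) = -164*(-14 + (164 + 56)) = -164*(-14 + 220) = -164*206 = -33784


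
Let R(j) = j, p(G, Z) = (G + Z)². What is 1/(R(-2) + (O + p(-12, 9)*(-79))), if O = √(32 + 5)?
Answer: -713/508332 - √37/508332 ≈ -0.0014146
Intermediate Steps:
O = √37 ≈ 6.0828
1/(R(-2) + (O + p(-12, 9)*(-79))) = 1/(-2 + (√37 + (-12 + 9)²*(-79))) = 1/(-2 + (√37 + (-3)²*(-79))) = 1/(-2 + (√37 + 9*(-79))) = 1/(-2 + (√37 - 711)) = 1/(-2 + (-711 + √37)) = 1/(-713 + √37)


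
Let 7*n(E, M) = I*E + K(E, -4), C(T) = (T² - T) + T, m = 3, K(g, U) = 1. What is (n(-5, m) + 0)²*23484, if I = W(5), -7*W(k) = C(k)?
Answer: 409185216/2401 ≈ 1.7042e+5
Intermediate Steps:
C(T) = T²
W(k) = -k²/7
I = -25/7 (I = -⅐*5² = -⅐*25 = -25/7 ≈ -3.5714)
n(E, M) = ⅐ - 25*E/49 (n(E, M) = (-25*E/7 + 1)/7 = (1 - 25*E/7)/7 = ⅐ - 25*E/49)
(n(-5, m) + 0)²*23484 = ((⅐ - 25/49*(-5)) + 0)²*23484 = ((⅐ + 125/49) + 0)²*23484 = (132/49 + 0)²*23484 = (132/49)²*23484 = (17424/2401)*23484 = 409185216/2401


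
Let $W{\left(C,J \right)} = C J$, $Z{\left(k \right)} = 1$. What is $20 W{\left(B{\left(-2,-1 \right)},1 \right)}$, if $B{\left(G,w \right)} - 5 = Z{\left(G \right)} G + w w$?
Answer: $80$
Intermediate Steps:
$B{\left(G,w \right)} = 5 + G + w^{2}$ ($B{\left(G,w \right)} = 5 + \left(1 G + w w\right) = 5 + \left(G + w^{2}\right) = 5 + G + w^{2}$)
$20 W{\left(B{\left(-2,-1 \right)},1 \right)} = 20 \left(5 - 2 + \left(-1\right)^{2}\right) 1 = 20 \left(5 - 2 + 1\right) 1 = 20 \cdot 4 \cdot 1 = 20 \cdot 4 = 80$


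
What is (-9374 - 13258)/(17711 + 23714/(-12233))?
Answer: -276857256/216634949 ≈ -1.2780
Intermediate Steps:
(-9374 - 13258)/(17711 + 23714/(-12233)) = -22632/(17711 + 23714*(-1/12233)) = -22632/(17711 - 23714/12233) = -22632/216634949/12233 = -22632*12233/216634949 = -276857256/216634949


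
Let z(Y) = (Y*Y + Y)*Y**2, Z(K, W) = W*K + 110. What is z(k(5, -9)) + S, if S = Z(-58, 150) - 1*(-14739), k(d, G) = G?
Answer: 11981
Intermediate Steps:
Z(K, W) = 110 + K*W (Z(K, W) = K*W + 110 = 110 + K*W)
z(Y) = Y**2*(Y + Y**2) (z(Y) = (Y**2 + Y)*Y**2 = (Y + Y**2)*Y**2 = Y**2*(Y + Y**2))
S = 6149 (S = (110 - 58*150) - 1*(-14739) = (110 - 8700) + 14739 = -8590 + 14739 = 6149)
z(k(5, -9)) + S = (-9)**3*(1 - 9) + 6149 = -729*(-8) + 6149 = 5832 + 6149 = 11981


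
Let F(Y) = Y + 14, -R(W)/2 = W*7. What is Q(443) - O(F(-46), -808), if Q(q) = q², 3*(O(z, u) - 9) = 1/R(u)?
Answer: 6659600639/33936 ≈ 1.9624e+5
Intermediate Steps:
R(W) = -14*W (R(W) = -2*W*7 = -14*W)
F(Y) = 14 + Y
O(z, u) = 9 - 1/(42*u) (O(z, u) = 9 + 1/(3*((-14*u))) = 9 + (-1/(14*u))/3 = 9 - 1/(42*u))
Q(443) - O(F(-46), -808) = 443² - (9 - 1/42/(-808)) = 196249 - (9 - 1/42*(-1/808)) = 196249 - (9 + 1/33936) = 196249 - 1*305425/33936 = 196249 - 305425/33936 = 6659600639/33936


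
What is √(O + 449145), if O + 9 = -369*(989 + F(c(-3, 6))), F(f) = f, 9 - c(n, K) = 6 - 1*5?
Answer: 9*√1003 ≈ 285.03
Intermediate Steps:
c(n, K) = 8 (c(n, K) = 9 - (6 - 1*5) = 9 - (6 - 5) = 9 - 1*1 = 9 - 1 = 8)
O = -367902 (O = -9 - 369*(989 + 8) = -9 - 369*997 = -9 - 367893 = -367902)
√(O + 449145) = √(-367902 + 449145) = √81243 = 9*√1003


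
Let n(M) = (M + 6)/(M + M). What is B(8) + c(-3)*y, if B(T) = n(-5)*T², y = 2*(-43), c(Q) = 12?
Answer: -5192/5 ≈ -1038.4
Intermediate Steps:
y = -86
n(M) = (6 + M)/(2*M) (n(M) = (6 + M)/((2*M)) = (6 + M)*(1/(2*M)) = (6 + M)/(2*M))
B(T) = -T²/10 (B(T) = ((½)*(6 - 5)/(-5))*T² = ((½)*(-⅕)*1)*T² = -T²/10)
B(8) + c(-3)*y = -⅒*8² + 12*(-86) = -⅒*64 - 1032 = -32/5 - 1032 = -5192/5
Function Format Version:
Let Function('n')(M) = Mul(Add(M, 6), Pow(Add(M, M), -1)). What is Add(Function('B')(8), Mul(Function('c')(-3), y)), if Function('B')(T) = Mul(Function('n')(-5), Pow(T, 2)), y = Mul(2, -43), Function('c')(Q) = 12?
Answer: Rational(-5192, 5) ≈ -1038.4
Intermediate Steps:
y = -86
Function('n')(M) = Mul(Rational(1, 2), Pow(M, -1), Add(6, M)) (Function('n')(M) = Mul(Add(6, M), Pow(Mul(2, M), -1)) = Mul(Add(6, M), Mul(Rational(1, 2), Pow(M, -1))) = Mul(Rational(1, 2), Pow(M, -1), Add(6, M)))
Function('B')(T) = Mul(Rational(-1, 10), Pow(T, 2)) (Function('B')(T) = Mul(Mul(Rational(1, 2), Pow(-5, -1), Add(6, -5)), Pow(T, 2)) = Mul(Mul(Rational(1, 2), Rational(-1, 5), 1), Pow(T, 2)) = Mul(Rational(-1, 10), Pow(T, 2)))
Add(Function('B')(8), Mul(Function('c')(-3), y)) = Add(Mul(Rational(-1, 10), Pow(8, 2)), Mul(12, -86)) = Add(Mul(Rational(-1, 10), 64), -1032) = Add(Rational(-32, 5), -1032) = Rational(-5192, 5)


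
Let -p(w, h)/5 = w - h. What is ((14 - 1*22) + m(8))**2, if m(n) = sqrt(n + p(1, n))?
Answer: (8 - sqrt(43))**2 ≈ 2.0810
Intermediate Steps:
p(w, h) = -5*w + 5*h (p(w, h) = -5*(w - h) = -5*w + 5*h)
m(n) = sqrt(-5 + 6*n) (m(n) = sqrt(n + (-5*1 + 5*n)) = sqrt(n + (-5 + 5*n)) = sqrt(-5 + 6*n))
((14 - 1*22) + m(8))**2 = ((14 - 1*22) + sqrt(-5 + 6*8))**2 = ((14 - 22) + sqrt(-5 + 48))**2 = (-8 + sqrt(43))**2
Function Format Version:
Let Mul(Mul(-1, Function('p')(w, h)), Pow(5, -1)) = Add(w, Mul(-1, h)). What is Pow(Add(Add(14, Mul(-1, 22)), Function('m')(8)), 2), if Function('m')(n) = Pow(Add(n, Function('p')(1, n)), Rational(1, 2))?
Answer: Pow(Add(8, Mul(-1, Pow(43, Rational(1, 2)))), 2) ≈ 2.0810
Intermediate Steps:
Function('p')(w, h) = Add(Mul(-5, w), Mul(5, h)) (Function('p')(w, h) = Mul(-5, Add(w, Mul(-1, h))) = Add(Mul(-5, w), Mul(5, h)))
Function('m')(n) = Pow(Add(-5, Mul(6, n)), Rational(1, 2)) (Function('m')(n) = Pow(Add(n, Add(Mul(-5, 1), Mul(5, n))), Rational(1, 2)) = Pow(Add(n, Add(-5, Mul(5, n))), Rational(1, 2)) = Pow(Add(-5, Mul(6, n)), Rational(1, 2)))
Pow(Add(Add(14, Mul(-1, 22)), Function('m')(8)), 2) = Pow(Add(Add(14, Mul(-1, 22)), Pow(Add(-5, Mul(6, 8)), Rational(1, 2))), 2) = Pow(Add(Add(14, -22), Pow(Add(-5, 48), Rational(1, 2))), 2) = Pow(Add(-8, Pow(43, Rational(1, 2))), 2)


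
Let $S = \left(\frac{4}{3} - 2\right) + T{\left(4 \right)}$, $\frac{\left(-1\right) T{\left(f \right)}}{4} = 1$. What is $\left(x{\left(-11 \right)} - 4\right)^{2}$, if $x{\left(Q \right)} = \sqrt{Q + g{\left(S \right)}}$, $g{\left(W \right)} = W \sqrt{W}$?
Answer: $\frac{\left(12 - \sqrt{-99 - 14 i \sqrt{42}}\right)^{2}}{9} \approx -6.2011 + 18.719 i$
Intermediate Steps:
$T{\left(f \right)} = -4$ ($T{\left(f \right)} = \left(-4\right) 1 = -4$)
$S = - \frac{14}{3}$ ($S = \left(\frac{4}{3} - 2\right) - 4 = - \frac{2}{3} - 4 = - \frac{14}{3} \approx -4.6667$)
$g{\left(W \right)} = W^{\frac{3}{2}}$
$x{\left(Q \right)} = \sqrt{Q - \frac{14 i \sqrt{42}}{9}}$ ($x{\left(Q \right)} = \sqrt{Q + \left(- \frac{14}{3}\right)^{\frac{3}{2}}} = \sqrt{Q - \frac{14 i \sqrt{42}}{9}}$)
$\left(x{\left(-11 \right)} - 4\right)^{2} = \left(\frac{\sqrt{9 \left(-11\right) - 14 i \sqrt{42}}}{3} - 4\right)^{2} = \left(\frac{\sqrt{-99 - 14 i \sqrt{42}}}{3} - 4\right)^{2} = \left(-4 + \frac{\sqrt{-99 - 14 i \sqrt{42}}}{3}\right)^{2}$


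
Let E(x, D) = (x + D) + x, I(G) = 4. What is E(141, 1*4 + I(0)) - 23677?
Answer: -23387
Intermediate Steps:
E(x, D) = D + 2*x (E(x, D) = (D + x) + x = D + 2*x)
E(141, 1*4 + I(0)) - 23677 = ((1*4 + 4) + 2*141) - 23677 = ((4 + 4) + 282) - 23677 = (8 + 282) - 23677 = 290 - 23677 = -23387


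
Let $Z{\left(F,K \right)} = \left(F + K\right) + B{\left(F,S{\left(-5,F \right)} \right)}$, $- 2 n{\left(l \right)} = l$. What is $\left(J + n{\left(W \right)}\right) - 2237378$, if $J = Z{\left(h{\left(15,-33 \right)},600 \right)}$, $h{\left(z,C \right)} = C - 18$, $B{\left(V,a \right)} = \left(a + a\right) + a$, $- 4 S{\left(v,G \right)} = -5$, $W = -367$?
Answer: $- \frac{8946567}{4} \approx -2.2366 \cdot 10^{6}$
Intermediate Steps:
$S{\left(v,G \right)} = \frac{5}{4}$ ($S{\left(v,G \right)} = \left(- \frac{1}{4}\right) \left(-5\right) = \frac{5}{4}$)
$B{\left(V,a \right)} = 3 a$ ($B{\left(V,a \right)} = 2 a + a = 3 a$)
$h{\left(z,C \right)} = -18 + C$ ($h{\left(z,C \right)} = C - 18 = -18 + C$)
$n{\left(l \right)} = - \frac{l}{2}$
$Z{\left(F,K \right)} = \frac{15}{4} + F + K$ ($Z{\left(F,K \right)} = \left(F + K\right) + 3 \cdot \frac{5}{4} = \left(F + K\right) + \frac{15}{4} = \frac{15}{4} + F + K$)
$J = \frac{2211}{4}$ ($J = \frac{15}{4} - 51 + 600 = \frac{2211}{4} \approx 552.75$)
$\left(J + n{\left(W \right)}\right) - 2237378 = \left(\frac{2211}{4} - - \frac{367}{2}\right) - 2237378 = \left(\frac{2211}{4} + \frac{367}{2}\right) - 2237378 = \frac{2945}{4} - 2237378 = - \frac{8946567}{4}$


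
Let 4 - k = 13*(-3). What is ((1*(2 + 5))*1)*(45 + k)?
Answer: 616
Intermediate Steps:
k = 43 (k = 4 - 13*(-3) = 4 - 1*(-39) = 4 + 39 = 43)
((1*(2 + 5))*1)*(45 + k) = ((1*(2 + 5))*1)*(45 + 43) = ((1*7)*1)*88 = (7*1)*88 = 7*88 = 616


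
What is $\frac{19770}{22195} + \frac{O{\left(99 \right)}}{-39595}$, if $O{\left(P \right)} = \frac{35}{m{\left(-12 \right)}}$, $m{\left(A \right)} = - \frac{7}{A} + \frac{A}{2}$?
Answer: $\frac{2035635066}{2284908665} \approx 0.8909$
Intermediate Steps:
$m{\left(A \right)} = \frac{A}{2} - \frac{7}{A}$ ($m{\left(A \right)} = - \frac{7}{A} + A \frac{1}{2} = - \frac{7}{A} + \frac{A}{2} = \frac{A}{2} - \frac{7}{A}$)
$O{\left(P \right)} = - \frac{84}{13}$ ($O{\left(P \right)} = \frac{35}{\frac{1}{2} \left(-12\right) - \frac{7}{-12}} = \frac{35}{-6 - - \frac{7}{12}} = \frac{35}{-6 + \frac{7}{12}} = \frac{35}{- \frac{65}{12}} = 35 \left(- \frac{12}{65}\right) = - \frac{84}{13}$)
$\frac{19770}{22195} + \frac{O{\left(99 \right)}}{-39595} = \frac{19770}{22195} - \frac{84}{13 \left(-39595\right)} = 19770 \cdot \frac{1}{22195} - - \frac{84}{514735} = \frac{3954}{4439} + \frac{84}{514735} = \frac{2035635066}{2284908665}$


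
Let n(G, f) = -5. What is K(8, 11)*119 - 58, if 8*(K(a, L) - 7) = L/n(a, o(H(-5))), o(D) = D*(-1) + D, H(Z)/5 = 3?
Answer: 29691/40 ≈ 742.28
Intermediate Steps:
H(Z) = 15 (H(Z) = 5*3 = 15)
o(D) = 0 (o(D) = -D + D = 0)
K(a, L) = 7 - L/40 (K(a, L) = 7 + (L/(-5))/8 = 7 + (L*(-⅕))/8 = 7 + (-L/5)/8 = 7 - L/40)
K(8, 11)*119 - 58 = (7 - 1/40*11)*119 - 58 = (7 - 11/40)*119 - 58 = (269/40)*119 - 58 = 32011/40 - 58 = 29691/40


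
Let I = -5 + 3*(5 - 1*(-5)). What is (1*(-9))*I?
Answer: -225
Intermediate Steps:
I = 25 (I = -5 + 3*(5 + 5) = -5 + 3*10 = -5 + 30 = 25)
(1*(-9))*I = (1*(-9))*25 = -9*25 = -225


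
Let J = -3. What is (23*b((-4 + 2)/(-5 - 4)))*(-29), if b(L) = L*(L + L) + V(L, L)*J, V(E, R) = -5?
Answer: -815741/81 ≈ -10071.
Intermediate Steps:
b(L) = 15 + 2*L² (b(L) = L*(L + L) - 5*(-3) = L*(2*L) + 15 = 2*L² + 15 = 15 + 2*L²)
(23*b((-4 + 2)/(-5 - 4)))*(-29) = (23*(15 + 2*((-4 + 2)/(-5 - 4))²))*(-29) = (23*(15 + 2*(-2/(-9))²))*(-29) = (23*(15 + 2*(-2*(-⅑))²))*(-29) = (23*(15 + 2*(2/9)²))*(-29) = (23*(15 + 2*(4/81)))*(-29) = (23*(15 + 8/81))*(-29) = (23*(1223/81))*(-29) = (28129/81)*(-29) = -815741/81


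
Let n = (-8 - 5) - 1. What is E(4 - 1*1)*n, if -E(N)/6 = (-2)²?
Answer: 336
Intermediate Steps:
E(N) = -24 (E(N) = -6*(-2)² = -6*4 = -24)
n = -14 (n = -13 - 1 = -14)
E(4 - 1*1)*n = -24*(-14) = 336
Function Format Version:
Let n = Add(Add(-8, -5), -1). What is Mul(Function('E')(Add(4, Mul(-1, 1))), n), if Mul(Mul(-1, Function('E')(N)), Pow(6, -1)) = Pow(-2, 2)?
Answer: 336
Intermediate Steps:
Function('E')(N) = -24 (Function('E')(N) = Mul(-6, Pow(-2, 2)) = Mul(-6, 4) = -24)
n = -14 (n = Add(-13, -1) = -14)
Mul(Function('E')(Add(4, Mul(-1, 1))), n) = Mul(-24, -14) = 336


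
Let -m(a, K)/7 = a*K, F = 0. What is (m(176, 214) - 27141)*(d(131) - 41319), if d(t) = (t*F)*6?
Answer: 12015110691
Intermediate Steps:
m(a, K) = -7*K*a (m(a, K) = -7*a*K = -7*K*a)
d(t) = 0 (d(t) = (t*0)*6 = 0*6 = 0)
(m(176, 214) - 27141)*(d(131) - 41319) = (-7*214*176 - 27141)*(0 - 41319) = (-263648 - 27141)*(-41319) = -290789*(-41319) = 12015110691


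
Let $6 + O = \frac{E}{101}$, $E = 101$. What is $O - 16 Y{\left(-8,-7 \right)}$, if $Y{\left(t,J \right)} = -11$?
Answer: $171$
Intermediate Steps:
$O = -5$ ($O = -6 + \frac{101}{101} = -6 + 101 \cdot \frac{1}{101} = -6 + 1 = -5$)
$O - 16 Y{\left(-8,-7 \right)} = -5 - -176 = -5 + 176 = 171$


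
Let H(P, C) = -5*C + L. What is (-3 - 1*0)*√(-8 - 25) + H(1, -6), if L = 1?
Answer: 31 - 3*I*√33 ≈ 31.0 - 17.234*I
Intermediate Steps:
H(P, C) = 1 - 5*C (H(P, C) = -5*C + 1 = 1 - 5*C)
(-3 - 1*0)*√(-8 - 25) + H(1, -6) = (-3 - 1*0)*√(-8 - 25) + (1 - 5*(-6)) = (-3 + 0)*√(-33) + (1 + 30) = -3*I*√33 + 31 = 31 - 3*I*√33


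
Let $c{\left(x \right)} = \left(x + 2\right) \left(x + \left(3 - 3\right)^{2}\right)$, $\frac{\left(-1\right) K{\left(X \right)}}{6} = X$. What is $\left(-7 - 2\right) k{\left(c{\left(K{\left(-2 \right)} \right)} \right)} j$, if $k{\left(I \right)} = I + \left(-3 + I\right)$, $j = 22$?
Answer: $-65934$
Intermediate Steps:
$K{\left(X \right)} = - 6 X$
$c{\left(x \right)} = x \left(2 + x\right)$ ($c{\left(x \right)} = \left(2 + x\right) \left(x + 0^{2}\right) = \left(2 + x\right) \left(x + 0\right) = \left(2 + x\right) x = x \left(2 + x\right)$)
$k{\left(I \right)} = -3 + 2 I$
$\left(-7 - 2\right) k{\left(c{\left(K{\left(-2 \right)} \right)} \right)} j = \left(-7 - 2\right) \left(-3 + 2 \left(-6\right) \left(-2\right) \left(2 - -12\right)\right) 22 = \left(-7 - 2\right) \left(-3 + 2 \cdot 12 \left(2 + 12\right)\right) 22 = - 9 \left(-3 + 2 \cdot 12 \cdot 14\right) 22 = - 9 \left(-3 + 2 \cdot 168\right) 22 = - 9 \left(-3 + 336\right) 22 = \left(-9\right) 333 \cdot 22 = \left(-2997\right) 22 = -65934$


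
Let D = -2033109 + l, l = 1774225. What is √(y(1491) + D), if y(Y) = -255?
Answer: I*√259139 ≈ 509.06*I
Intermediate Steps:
D = -258884 (D = -2033109 + 1774225 = -258884)
√(y(1491) + D) = √(-255 - 258884) = √(-259139) = I*√259139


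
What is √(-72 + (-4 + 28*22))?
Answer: 6*√15 ≈ 23.238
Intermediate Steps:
√(-72 + (-4 + 28*22)) = √(-72 + (-4 + 616)) = √(-72 + 612) = √540 = 6*√15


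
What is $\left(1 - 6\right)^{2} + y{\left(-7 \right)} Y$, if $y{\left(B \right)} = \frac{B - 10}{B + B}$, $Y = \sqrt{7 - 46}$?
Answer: $25 + \frac{17 i \sqrt{39}}{14} \approx 25.0 + 7.5832 i$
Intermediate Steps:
$Y = i \sqrt{39}$ ($Y = \sqrt{-39} = i \sqrt{39} \approx 6.245 i$)
$y{\left(B \right)} = \frac{-10 + B}{2 B}$
$\left(1 - 6\right)^{2} + y{\left(-7 \right)} Y = \left(1 - 6\right)^{2} + \frac{-10 - 7}{2 \left(-7\right)} i \sqrt{39} = \left(-5\right)^{2} + \frac{1}{2} \left(- \frac{1}{7}\right) \left(-17\right) i \sqrt{39} = 25 + \frac{17 i \sqrt{39}}{14}$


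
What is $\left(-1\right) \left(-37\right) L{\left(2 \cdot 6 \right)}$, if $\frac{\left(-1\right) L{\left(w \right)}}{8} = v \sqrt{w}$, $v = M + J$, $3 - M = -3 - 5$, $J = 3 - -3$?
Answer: $- 10064 \sqrt{3} \approx -17431.0$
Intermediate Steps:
$J = 6$ ($J = 3 + 3 = 6$)
$M = 11$ ($M = 3 - \left(-3 - 5\right) = 3 - -8 = 3 + 8 = 11$)
$v = 17$ ($v = 11 + 6 = 17$)
$L{\left(w \right)} = - 136 \sqrt{w}$ ($L{\left(w \right)} = - 8 \cdot 17 \sqrt{w} = - 136 \sqrt{w}$)
$\left(-1\right) \left(-37\right) L{\left(2 \cdot 6 \right)} = \left(-1\right) \left(-37\right) \left(- 136 \sqrt{2 \cdot 6}\right) = 37 \left(- 136 \sqrt{12}\right) = 37 \left(- 136 \cdot 2 \sqrt{3}\right) = 37 \left(- 272 \sqrt{3}\right) = - 10064 \sqrt{3}$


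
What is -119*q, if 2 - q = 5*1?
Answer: 357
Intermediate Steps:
q = -3 (q = 2 - 5 = -3)
-119*q = -119*(-3) = 357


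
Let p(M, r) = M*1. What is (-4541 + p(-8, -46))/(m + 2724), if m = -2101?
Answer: -4549/623 ≈ -7.3018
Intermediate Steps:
p(M, r) = M
(-4541 + p(-8, -46))/(m + 2724) = (-4541 - 8)/(-2101 + 2724) = -4549/623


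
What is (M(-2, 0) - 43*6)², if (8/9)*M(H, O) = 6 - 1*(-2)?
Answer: 62001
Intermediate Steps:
M(H, O) = 9 (M(H, O) = 9*(6 - 1*(-2))/8 = 9*(6 + 2)/8 = (9/8)*8 = 9)
(M(-2, 0) - 43*6)² = (9 - 43*6)² = (9 - 258)² = (-249)² = 62001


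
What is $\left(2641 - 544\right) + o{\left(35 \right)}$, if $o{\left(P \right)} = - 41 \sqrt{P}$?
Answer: $2097 - 41 \sqrt{35} \approx 1854.4$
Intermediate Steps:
$\left(2641 - 544\right) + o{\left(35 \right)} = \left(2641 - 544\right) - 41 \sqrt{35} = 2097 - 41 \sqrt{35}$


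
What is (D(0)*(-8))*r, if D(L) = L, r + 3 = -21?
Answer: 0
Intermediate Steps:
r = -24 (r = -3 - 21 = -24)
(D(0)*(-8))*r = (0*(-8))*(-24) = 0*(-24) = 0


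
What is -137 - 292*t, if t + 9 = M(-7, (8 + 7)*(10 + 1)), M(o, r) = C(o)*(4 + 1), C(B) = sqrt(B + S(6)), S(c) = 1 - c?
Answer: 2491 - 2920*I*sqrt(3) ≈ 2491.0 - 5057.6*I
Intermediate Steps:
C(B) = sqrt(-5 + B) (C(B) = sqrt(B + (1 - 1*6)) = sqrt(B + (1 - 6)) = sqrt(B - 5) = sqrt(-5 + B))
M(o, r) = 5*sqrt(-5 + o) (M(o, r) = sqrt(-5 + o)*(4 + 1) = sqrt(-5 + o)*5 = 5*sqrt(-5 + o))
t = -9 + 10*I*sqrt(3) (t = -9 + 5*sqrt(-5 - 7) = -9 + 5*sqrt(-12) = -9 + 5*(2*I*sqrt(3)) = -9 + 10*I*sqrt(3) ≈ -9.0 + 17.32*I)
-137 - 292*t = -137 - 292*(-9 + 10*I*sqrt(3)) = -137 + (2628 - 2920*I*sqrt(3)) = 2491 - 2920*I*sqrt(3)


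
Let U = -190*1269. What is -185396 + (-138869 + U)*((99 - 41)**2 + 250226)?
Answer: -96359060006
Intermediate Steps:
U = -241110
-185396 + (-138869 + U)*((99 - 41)**2 + 250226) = -185396 + (-138869 - 241110)*((99 - 41)**2 + 250226) = -185396 - 379979*(58**2 + 250226) = -185396 - 379979*(3364 + 250226) = -185396 - 379979*253590 = -185396 - 96358874610 = -96359060006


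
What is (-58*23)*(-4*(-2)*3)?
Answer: -32016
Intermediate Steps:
(-58*23)*(-4*(-2)*3) = -10672*3 = -1334*24 = -32016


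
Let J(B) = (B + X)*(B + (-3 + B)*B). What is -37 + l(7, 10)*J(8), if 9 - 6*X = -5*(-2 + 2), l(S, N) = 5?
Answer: 2243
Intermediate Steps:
X = 3/2 (X = 3/2 - (-5)*(-2 + 2)/6 = 3/2 - (-5)*0/6 = 3/2 - ⅙*0 = 3/2 + 0 = 3/2 ≈ 1.5000)
J(B) = (3/2 + B)*(B + B*(-3 + B)) (J(B) = (B + 3/2)*(B + (-3 + B)*B) = (3/2 + B)*(B + B*(-3 + B)))
-37 + l(7, 10)*J(8) = -37 + 5*((½)*8*(-6 - 1*8 + 2*8²)) = -37 + 5*((½)*8*(-6 - 8 + 2*64)) = -37 + 5*((½)*8*(-6 - 8 + 128)) = -37 + 5*((½)*8*114) = -37 + 5*456 = -37 + 2280 = 2243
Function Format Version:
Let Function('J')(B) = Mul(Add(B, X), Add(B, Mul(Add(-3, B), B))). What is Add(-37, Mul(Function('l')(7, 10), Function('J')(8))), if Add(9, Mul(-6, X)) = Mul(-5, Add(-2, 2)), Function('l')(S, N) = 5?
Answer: 2243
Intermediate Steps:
X = Rational(3, 2) (X = Add(Rational(3, 2), Mul(Rational(-1, 6), Mul(-5, Add(-2, 2)))) = Add(Rational(3, 2), Mul(Rational(-1, 6), Mul(-5, 0))) = Add(Rational(3, 2), Mul(Rational(-1, 6), 0)) = Add(Rational(3, 2), 0) = Rational(3, 2) ≈ 1.5000)
Function('J')(B) = Mul(Add(Rational(3, 2), B), Add(B, Mul(B, Add(-3, B)))) (Function('J')(B) = Mul(Add(B, Rational(3, 2)), Add(B, Mul(Add(-3, B), B))) = Mul(Add(Rational(3, 2), B), Add(B, Mul(B, Add(-3, B)))))
Add(-37, Mul(Function('l')(7, 10), Function('J')(8))) = Add(-37, Mul(5, Mul(Rational(1, 2), 8, Add(-6, Mul(-1, 8), Mul(2, Pow(8, 2)))))) = Add(-37, Mul(5, Mul(Rational(1, 2), 8, Add(-6, -8, Mul(2, 64))))) = Add(-37, Mul(5, Mul(Rational(1, 2), 8, Add(-6, -8, 128)))) = Add(-37, Mul(5, Mul(Rational(1, 2), 8, 114))) = Add(-37, Mul(5, 456)) = Add(-37, 2280) = 2243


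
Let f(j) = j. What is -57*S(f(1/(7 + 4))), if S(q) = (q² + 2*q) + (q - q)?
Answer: -1311/121 ≈ -10.835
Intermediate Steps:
S(q) = q² + 2*q (S(q) = (q² + 2*q) + 0 = q² + 2*q)
-57*S(f(1/(7 + 4))) = -57*(2 + 1/(7 + 4))/(7 + 4) = -57*(2 + 1/11)/11 = -57*23/(11*11) = -57*23/121 = -1311/121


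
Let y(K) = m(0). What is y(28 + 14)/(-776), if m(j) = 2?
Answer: -1/388 ≈ -0.0025773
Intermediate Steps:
y(K) = 2
y(28 + 14)/(-776) = 2/(-776) = 2*(-1/776) = -1/388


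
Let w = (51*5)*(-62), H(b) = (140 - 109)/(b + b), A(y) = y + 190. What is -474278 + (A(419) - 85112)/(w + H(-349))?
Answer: -5233793675164/11035411 ≈ -4.7427e+5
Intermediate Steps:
A(y) = 190 + y
H(b) = 31/(2*b) (H(b) = 31/((2*b)) = 31*(1/(2*b)) = 31/(2*b))
w = -15810 (w = 255*(-62) = -15810)
-474278 + (A(419) - 85112)/(w + H(-349)) = -474278 + ((190 + 419) - 85112)/(-15810 + (31/2)/(-349)) = -474278 + (609 - 85112)/(-15810 + (31/2)*(-1/349)) = -474278 - 84503/(-15810 - 31/698) = -474278 - 84503/(-11035411/698) = -474278 - 84503*(-698/11035411) = -474278 + 58983094/11035411 = -5233793675164/11035411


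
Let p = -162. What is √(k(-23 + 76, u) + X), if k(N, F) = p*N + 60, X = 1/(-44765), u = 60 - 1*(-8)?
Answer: I*√17085295993115/44765 ≈ 92.336*I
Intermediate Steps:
u = 68 (u = 60 + 8 = 68)
X = -1/44765 ≈ -2.2339e-5
k(N, F) = 60 - 162*N (k(N, F) = -162*N + 60 = 60 - 162*N)
√(k(-23 + 76, u) + X) = √((60 - 162*(-23 + 76)) - 1/44765) = √((60 - 162*53) - 1/44765) = √((60 - 8586) - 1/44765) = √(-8526 - 1/44765) = √(-381666391/44765) = I*√17085295993115/44765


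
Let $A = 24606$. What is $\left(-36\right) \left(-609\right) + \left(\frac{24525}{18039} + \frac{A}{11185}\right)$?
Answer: $\frac{1474746892473}{67255405} \approx 21928.0$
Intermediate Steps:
$\left(-36\right) \left(-609\right) + \left(\frac{24525}{18039} + \frac{A}{11185}\right) = \left(-36\right) \left(-609\right) + \left(\frac{24525}{18039} + \frac{24606}{11185}\right) = 21924 + \left(24525 \cdot \frac{1}{18039} + 24606 \cdot \frac{1}{11185}\right) = 21924 + \left(\frac{8175}{6013} + \frac{24606}{11185}\right) = 21924 + \frac{239393253}{67255405} = \frac{1474746892473}{67255405}$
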